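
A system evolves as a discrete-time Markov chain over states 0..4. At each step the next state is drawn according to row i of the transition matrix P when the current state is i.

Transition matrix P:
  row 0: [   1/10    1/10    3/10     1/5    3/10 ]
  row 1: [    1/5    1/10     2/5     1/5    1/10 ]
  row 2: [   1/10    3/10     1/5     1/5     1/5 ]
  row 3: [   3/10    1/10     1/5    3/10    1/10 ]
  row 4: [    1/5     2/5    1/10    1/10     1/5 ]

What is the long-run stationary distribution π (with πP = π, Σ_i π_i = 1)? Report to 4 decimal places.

Balance equations π_j = Σ_i π_i·P[i][j]:
  π_0 = 1/10·π_0 + 1/5·π_1 + 1/10·π_2 + 3/10·π_3 + 1/5·π_4
  π_1 = 1/10·π_0 + 1/10·π_1 + 3/10·π_2 + 1/10·π_3 + 2/5·π_4
  π_2 = 3/10·π_0 + 2/5·π_1 + 1/5·π_2 + 1/5·π_3 + 1/10·π_4
  π_3 = 1/5·π_0 + 1/5·π_1 + 1/5·π_2 + 3/10·π_3 + 1/10·π_4
  normalize: π_0 + π_1 + π_2 + π_3 + π_4 = 1
Solving the linear system gives exactly π = [1937/10859, 2186/10859, 2610/10859, 2199/10859, 1927/10859].

π = [0.1784, 0.2013, 0.2404, 0.2025, 0.1775]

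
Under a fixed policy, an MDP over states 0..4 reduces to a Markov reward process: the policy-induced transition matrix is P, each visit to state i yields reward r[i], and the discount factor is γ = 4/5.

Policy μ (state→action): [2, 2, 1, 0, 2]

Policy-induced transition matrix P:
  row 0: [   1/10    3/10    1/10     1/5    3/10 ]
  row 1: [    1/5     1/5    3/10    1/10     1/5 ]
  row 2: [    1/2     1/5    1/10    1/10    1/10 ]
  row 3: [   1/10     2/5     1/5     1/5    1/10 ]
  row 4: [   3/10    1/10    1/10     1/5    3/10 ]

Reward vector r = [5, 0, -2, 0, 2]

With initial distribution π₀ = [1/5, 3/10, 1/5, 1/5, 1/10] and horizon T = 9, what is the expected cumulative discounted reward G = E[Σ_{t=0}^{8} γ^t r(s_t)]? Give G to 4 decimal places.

t=0: π = [0.2000, 0.3000, 0.2000, 0.2000, 0.1000], E[r] = 0.8000, γ^t·E[r] = 0.800000, running G = 0.800000
t=1: π = [0.2300, 0.2500, 0.1800, 0.1500, 0.1900], E[r] = 1.1700, γ^t·E[r] = 0.936000, running G = 1.736000
t=2: π = [0.2350, 0.2340, 0.1650, 0.1570, 0.2090], E[r] = 1.2630, γ^t·E[r] = 0.808320, running G = 2.544320
t=3: π = [0.2312, 0.2340, 0.1625, 0.1601, 0.2122], E[r] = 1.2554, γ^t·E[r] = 0.642765, running G = 3.187085
t=4: π = [0.2308, 0.2339, 0.1628, 0.1604, 0.2121], E[r] = 1.2527, γ^t·E[r] = 0.513122, running G = 3.700207
t=5: π = [0.2309, 0.2339, 0.1628, 0.1603, 0.2120], E[r] = 1.2530, γ^t·E[r] = 0.410575, running G = 4.110782
t=6: π = [0.2309, 0.2340, 0.1628, 0.1603, 0.2120], E[r] = 1.2529, γ^t·E[r] = 0.328439, running G = 4.439221
t=7: π = [0.2309, 0.2340, 0.1628, 0.1603, 0.2120], E[r] = 1.2529, γ^t·E[r] = 0.262752, running G = 4.701973
t=8: π = [0.2309, 0.2340, 0.1628, 0.1603, 0.2120], E[r] = 1.2529, γ^t·E[r] = 0.210203, running G = 4.912176

G = 4.9122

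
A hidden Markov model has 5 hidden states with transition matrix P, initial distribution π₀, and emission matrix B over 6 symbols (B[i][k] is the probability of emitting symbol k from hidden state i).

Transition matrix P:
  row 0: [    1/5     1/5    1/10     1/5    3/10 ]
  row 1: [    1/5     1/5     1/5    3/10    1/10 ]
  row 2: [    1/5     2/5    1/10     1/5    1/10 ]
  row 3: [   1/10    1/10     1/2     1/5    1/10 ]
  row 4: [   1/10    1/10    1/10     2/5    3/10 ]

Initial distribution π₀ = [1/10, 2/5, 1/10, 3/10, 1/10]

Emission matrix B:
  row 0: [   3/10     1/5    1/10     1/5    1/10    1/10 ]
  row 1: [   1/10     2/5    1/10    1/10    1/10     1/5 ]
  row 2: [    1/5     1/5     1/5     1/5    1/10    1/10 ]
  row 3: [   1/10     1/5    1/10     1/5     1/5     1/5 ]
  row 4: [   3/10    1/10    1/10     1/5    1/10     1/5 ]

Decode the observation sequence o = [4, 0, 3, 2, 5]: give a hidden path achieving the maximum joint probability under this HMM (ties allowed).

path = [3, 2, 3, 2, 1]

t=0: δ = [1.000e-02, 4.000e-02, 1.000e-02, 6.000e-02, 1.000e-02]  (obs o_0=4)
t=1: δ = [2.400e-03, 8.000e-04, 6.000e-03, 1.200e-03, 1.800e-03]  ψ = [1, 1, 3, 1, 3]  (obs o_1=0)
t=2: δ = [2.400e-04, 2.400e-04, 1.200e-04, 2.400e-04, 1.440e-04]  ψ = [2, 2, 2, 2, 0]  (obs o_2=3)
t=3: δ = [4.800e-06, 4.800e-06, 2.400e-05, 7.200e-06, 7.200e-06]  ψ = [0, 0, 3, 1, 0]  (obs o_3=2)
t=4: δ = [4.800e-07, 1.920e-06, 3.600e-07, 9.600e-07, 4.800e-07]  ψ = [2, 2, 3, 2, 2]  (obs o_4=5)
backtrack: best end state = 1; path = [3, 2, 3, 2, 1]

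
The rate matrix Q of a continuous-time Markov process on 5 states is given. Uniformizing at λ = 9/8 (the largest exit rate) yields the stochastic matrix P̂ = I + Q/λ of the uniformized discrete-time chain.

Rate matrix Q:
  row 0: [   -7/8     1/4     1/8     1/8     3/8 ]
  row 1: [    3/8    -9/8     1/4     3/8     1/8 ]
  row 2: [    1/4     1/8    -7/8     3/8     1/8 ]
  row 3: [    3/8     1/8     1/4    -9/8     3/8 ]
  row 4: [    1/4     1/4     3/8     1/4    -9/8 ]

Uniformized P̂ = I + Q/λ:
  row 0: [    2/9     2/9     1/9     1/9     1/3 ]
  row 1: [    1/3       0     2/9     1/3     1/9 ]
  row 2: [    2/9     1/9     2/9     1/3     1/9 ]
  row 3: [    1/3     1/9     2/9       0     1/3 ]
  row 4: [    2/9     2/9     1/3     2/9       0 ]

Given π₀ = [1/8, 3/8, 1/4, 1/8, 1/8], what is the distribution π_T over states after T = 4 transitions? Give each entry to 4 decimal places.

π = [0.2602, 0.1438, 0.2140, 0.1907, 0.1913]

t=0: π = [0.1250, 0.3750, 0.2500, 0.1250, 0.1250]
t=1: π = [0.2778, 0.0972, 0.2222, 0.2500, 0.1528]
t=2: π = [0.2608, 0.1481, 0.2083, 0.1713, 0.2114]
t=3: π = [0.2577, 0.1471, 0.2167, 0.1948, 0.1836]
t=4: π = [0.2602, 0.1438, 0.2140, 0.1907, 0.1913]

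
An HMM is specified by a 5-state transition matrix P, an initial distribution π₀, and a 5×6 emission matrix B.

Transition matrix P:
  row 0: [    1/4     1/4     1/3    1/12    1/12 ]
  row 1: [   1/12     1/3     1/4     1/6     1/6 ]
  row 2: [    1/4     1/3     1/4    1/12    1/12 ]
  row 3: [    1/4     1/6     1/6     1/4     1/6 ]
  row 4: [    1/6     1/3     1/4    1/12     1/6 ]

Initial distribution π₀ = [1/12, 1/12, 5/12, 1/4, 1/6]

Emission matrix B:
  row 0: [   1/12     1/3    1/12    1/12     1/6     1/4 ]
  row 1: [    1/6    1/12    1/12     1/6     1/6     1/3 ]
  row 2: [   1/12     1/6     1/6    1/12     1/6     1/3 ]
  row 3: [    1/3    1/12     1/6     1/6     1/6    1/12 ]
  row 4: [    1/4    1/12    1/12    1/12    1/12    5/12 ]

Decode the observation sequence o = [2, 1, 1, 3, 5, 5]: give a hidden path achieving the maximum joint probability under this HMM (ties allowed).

path = [2, 0, 0, 1, 1, 1]

t=0: δ = [6.944e-03, 6.944e-03, 6.944e-02, 4.167e-02, 1.389e-02]  (obs o_0=2)
t=1: δ = [5.787e-03, 1.929e-03, 2.894e-03, 8.681e-04, 5.787e-04]  ψ = [2, 2, 2, 3, 3]  (obs o_1=1)
t=2: δ = [4.823e-04, 1.206e-04, 3.215e-04, 4.019e-05, 4.019e-05]  ψ = [0, 0, 0, 0, 0]  (obs o_2=1)
t=3: δ = [1.005e-05, 2.009e-05, 1.340e-05, 6.698e-06, 3.349e-06]  ψ = [0, 0, 0, 0, 0]  (obs o_3=3)
t=4: δ = [8.372e-07, 2.233e-06, 1.674e-06, 2.791e-07, 1.395e-06]  ψ = [2, 1, 1, 1, 1]  (obs o_4=5)
t=5: δ = [1.047e-07, 2.481e-07, 1.861e-07, 3.101e-08, 1.550e-07]  ψ = [2, 1, 1, 1, 1]  (obs o_5=5)
backtrack: best end state = 1; path = [2, 0, 0, 1, 1, 1]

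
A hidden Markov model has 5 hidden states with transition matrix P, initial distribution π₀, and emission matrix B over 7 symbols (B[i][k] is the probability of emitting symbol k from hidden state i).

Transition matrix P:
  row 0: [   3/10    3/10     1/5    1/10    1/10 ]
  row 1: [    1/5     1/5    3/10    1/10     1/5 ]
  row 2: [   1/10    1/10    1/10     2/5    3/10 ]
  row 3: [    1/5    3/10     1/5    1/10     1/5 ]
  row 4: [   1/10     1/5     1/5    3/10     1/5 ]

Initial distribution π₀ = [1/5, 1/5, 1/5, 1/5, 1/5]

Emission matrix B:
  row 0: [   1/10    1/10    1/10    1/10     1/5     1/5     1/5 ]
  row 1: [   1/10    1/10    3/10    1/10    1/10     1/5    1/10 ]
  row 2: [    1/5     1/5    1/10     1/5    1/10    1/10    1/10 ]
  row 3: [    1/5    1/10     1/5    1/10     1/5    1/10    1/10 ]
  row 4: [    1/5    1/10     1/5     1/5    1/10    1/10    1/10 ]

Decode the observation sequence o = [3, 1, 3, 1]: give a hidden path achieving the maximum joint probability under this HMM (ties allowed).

path = [4, 2, 4, 2]

t=0: δ = [2.000e-02, 2.000e-02, 4.000e-02, 2.000e-02, 4.000e-02]  (obs o_0=3)
t=1: δ = [6.000e-04, 8.000e-04, 1.600e-03, 1.600e-03, 1.200e-03]  ψ = [0, 4, 4, 2, 2]  (obs o_1=1)
t=2: δ = [3.200e-05, 4.800e-05, 6.400e-05, 6.400e-05, 9.600e-05]  ψ = [3, 3, 3, 2, 2]  (obs o_2=3)
t=3: δ = [1.280e-06, 1.920e-06, 3.840e-06, 2.880e-06, 1.920e-06]  ψ = [3, 3, 4, 4, 2]  (obs o_3=1)
backtrack: best end state = 2; path = [4, 2, 4, 2]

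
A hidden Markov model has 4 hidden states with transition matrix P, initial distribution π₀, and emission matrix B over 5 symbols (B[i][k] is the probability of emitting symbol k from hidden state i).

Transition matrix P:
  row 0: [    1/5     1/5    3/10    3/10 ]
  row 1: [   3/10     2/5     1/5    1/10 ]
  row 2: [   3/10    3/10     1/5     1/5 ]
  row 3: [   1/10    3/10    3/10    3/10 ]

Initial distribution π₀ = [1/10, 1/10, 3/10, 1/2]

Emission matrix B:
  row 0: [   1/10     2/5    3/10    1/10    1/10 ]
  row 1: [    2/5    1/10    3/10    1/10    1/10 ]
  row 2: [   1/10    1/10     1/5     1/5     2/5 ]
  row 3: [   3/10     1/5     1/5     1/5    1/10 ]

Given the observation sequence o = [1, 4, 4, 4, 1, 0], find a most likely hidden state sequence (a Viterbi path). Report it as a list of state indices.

path = [3, 2, 2, 2, 0, 3]

t=0: δ = [4.000e-02, 1.000e-02, 3.000e-02, 1.000e-01]  (obs o_0=1)
t=1: δ = [1.000e-03, 3.000e-03, 1.200e-02, 3.000e-03]  ψ = [3, 3, 3, 3]  (obs o_1=4)
t=2: δ = [3.600e-04, 3.600e-04, 9.600e-04, 2.400e-04]  ψ = [2, 2, 2, 2]  (obs o_2=4)
t=3: δ = [2.880e-05, 2.880e-05, 7.680e-05, 1.920e-05]  ψ = [2, 2, 2, 2]  (obs o_3=4)
t=4: δ = [9.216e-06, 2.304e-06, 1.536e-06, 3.072e-06]  ψ = [2, 2, 2, 2]  (obs o_4=1)
t=5: δ = [1.843e-07, 7.373e-07, 2.765e-07, 8.294e-07]  ψ = [0, 0, 0, 0]  (obs o_5=0)
backtrack: best end state = 3; path = [3, 2, 2, 2, 0, 3]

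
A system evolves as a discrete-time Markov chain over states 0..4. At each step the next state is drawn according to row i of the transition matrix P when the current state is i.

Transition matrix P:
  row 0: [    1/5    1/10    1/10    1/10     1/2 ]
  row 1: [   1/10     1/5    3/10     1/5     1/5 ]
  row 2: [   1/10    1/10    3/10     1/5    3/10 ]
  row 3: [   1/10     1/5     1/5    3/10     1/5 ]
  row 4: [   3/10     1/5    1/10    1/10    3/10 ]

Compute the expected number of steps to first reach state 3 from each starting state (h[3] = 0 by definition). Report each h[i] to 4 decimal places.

First-step conditioning: h[3] = 0; for i ≠ 3, h[i] = 1 + Σ_k P[i][k]·h[k].
  h[0] = 1 + 1/5·h[0] + 1/10·h[1] + 1/10·h[2] + 1/2·h[4]
  h[1] = 1 + 1/10·h[0] + 1/5·h[1] + 3/10·h[2] + 1/5·h[4]
  h[2] = 1 + 1/10·h[0] + 1/10·h[1] + 3/10·h[2] + 3/10·h[4]
  h[4] = 1 + 3/10·h[0] + 1/5·h[1] + 1/10·h[2] + 3/10·h[4]
Solving the 4×4 linear system over states ≠ 3 gives exactly h = [8920/1171, 7720/1171, 7830/1171, 0, 8820/1171] (h[3] = 0 is the target).

h = [7.6174, 6.5927, 6.6866, 0.0000, 7.5320]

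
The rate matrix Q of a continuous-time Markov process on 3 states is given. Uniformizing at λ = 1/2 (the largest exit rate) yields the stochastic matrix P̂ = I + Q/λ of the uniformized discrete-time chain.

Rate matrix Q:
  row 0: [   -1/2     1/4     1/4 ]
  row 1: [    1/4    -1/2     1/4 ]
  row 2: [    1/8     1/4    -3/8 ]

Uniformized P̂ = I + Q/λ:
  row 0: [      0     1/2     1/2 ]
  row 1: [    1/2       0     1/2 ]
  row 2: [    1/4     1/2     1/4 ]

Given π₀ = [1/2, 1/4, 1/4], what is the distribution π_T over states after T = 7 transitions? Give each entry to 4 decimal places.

t=0: π = [0.5000, 0.2500, 0.2500]
t=1: π = [0.1875, 0.3750, 0.4375]
t=2: π = [0.2969, 0.3125, 0.3906]
t=3: π = [0.2539, 0.3438, 0.4023]
t=4: π = [0.2725, 0.3281, 0.3994]
t=5: π = [0.2639, 0.3359, 0.4001]
t=6: π = [0.2680, 0.3320, 0.4000]
t=7: π = [0.2660, 0.3340, 0.4000]

π = [0.2660, 0.3340, 0.4000]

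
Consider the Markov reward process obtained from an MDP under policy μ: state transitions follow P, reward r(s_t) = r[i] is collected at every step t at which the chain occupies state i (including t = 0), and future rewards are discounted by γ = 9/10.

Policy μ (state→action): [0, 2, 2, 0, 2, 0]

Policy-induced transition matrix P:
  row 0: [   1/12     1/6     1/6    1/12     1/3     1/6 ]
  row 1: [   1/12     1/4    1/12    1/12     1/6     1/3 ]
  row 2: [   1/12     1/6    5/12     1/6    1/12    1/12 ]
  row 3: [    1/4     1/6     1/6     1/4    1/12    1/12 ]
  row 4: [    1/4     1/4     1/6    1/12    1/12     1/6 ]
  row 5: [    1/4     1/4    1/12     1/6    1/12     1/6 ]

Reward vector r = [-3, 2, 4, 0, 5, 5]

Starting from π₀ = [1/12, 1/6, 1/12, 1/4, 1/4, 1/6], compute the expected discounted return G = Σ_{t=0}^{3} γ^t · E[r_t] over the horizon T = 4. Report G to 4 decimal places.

t=0: π = [0.0833, 0.1667, 0.0833, 0.2500, 0.2500, 0.1667], E[r] = 2.5000, γ^t·E[r] = 2.500000, running G = 2.500000
t=1: π = [0.1944, 0.2153, 0.1597, 0.1458, 0.1181, 0.1667], E[r] = 1.9097, γ^t·E[r] = 1.718750, running G = 4.218750
t=2: π = [0.1551, 0.2083, 0.1748, 0.1348, 0.1499, 0.1771], E[r] = 2.2853, γ^t·E[r] = 1.851094, running G = 6.069844
t=3: π = [0.1603, 0.2113, 0.1782, 0.1351, 0.1395, 0.1756], E[r] = 2.2299, γ^t·E[r] = 1.625590, running G = 7.695434

G = 7.6954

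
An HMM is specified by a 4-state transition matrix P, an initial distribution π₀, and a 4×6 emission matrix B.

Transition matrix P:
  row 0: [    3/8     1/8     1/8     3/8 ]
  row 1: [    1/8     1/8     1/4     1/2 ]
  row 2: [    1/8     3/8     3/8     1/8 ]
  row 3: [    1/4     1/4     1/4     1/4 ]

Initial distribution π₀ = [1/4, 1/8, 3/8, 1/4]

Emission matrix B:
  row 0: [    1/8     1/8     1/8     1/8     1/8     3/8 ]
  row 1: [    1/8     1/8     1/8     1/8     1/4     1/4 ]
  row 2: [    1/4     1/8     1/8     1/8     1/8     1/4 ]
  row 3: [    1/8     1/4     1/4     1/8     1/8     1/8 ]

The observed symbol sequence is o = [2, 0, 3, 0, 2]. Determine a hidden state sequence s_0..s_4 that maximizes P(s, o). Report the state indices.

t=0: δ = [3.125e-02, 1.562e-02, 4.688e-02, 6.250e-02]  (obs o_0=2)
t=1: δ = [1.953e-03, 2.197e-03, 4.395e-03, 1.953e-03]  ψ = [3, 2, 2, 3]  (obs o_1=0)
t=2: δ = [9.155e-05, 2.060e-04, 2.060e-04, 1.373e-04]  ψ = [0, 2, 2, 1]  (obs o_2=3)
t=3: δ = [4.292e-06, 9.656e-06, 1.931e-05, 1.287e-05]  ψ = [0, 2, 2, 1]  (obs o_3=0)
t=4: δ = [4.023e-07, 9.052e-07, 9.052e-07, 1.207e-06]  ψ = [3, 2, 2, 1]  (obs o_4=2)
backtrack: best end state = 3; path = [2, 2, 2, 1, 3]

path = [2, 2, 2, 1, 3]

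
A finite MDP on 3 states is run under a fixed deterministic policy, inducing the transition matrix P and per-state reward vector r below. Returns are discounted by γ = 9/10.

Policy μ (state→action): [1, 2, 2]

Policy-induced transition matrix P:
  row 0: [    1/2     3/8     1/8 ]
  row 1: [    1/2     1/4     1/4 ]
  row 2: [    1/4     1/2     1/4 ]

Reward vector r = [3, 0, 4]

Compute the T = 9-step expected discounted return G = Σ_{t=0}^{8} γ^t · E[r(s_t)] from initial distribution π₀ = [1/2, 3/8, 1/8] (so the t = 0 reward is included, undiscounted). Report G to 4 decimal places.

G = 12.9348

t=0: π = [0.5000, 0.3750, 0.1250], E[r] = 2.0000, γ^t·E[r] = 2.000000, running G = 2.000000
t=1: π = [0.4688, 0.3438, 0.1875], E[r] = 2.1563, γ^t·E[r] = 1.940625, running G = 3.940625
t=2: π = [0.4531, 0.3555, 0.1914], E[r] = 2.1250, γ^t·E[r] = 1.721250, running G = 5.661875
t=3: π = [0.4521, 0.3545, 0.1934], E[r] = 2.1299, γ^t·E[r] = 1.552685, running G = 7.214560
t=4: π = [0.4517, 0.3549, 0.1935], E[r] = 2.1289, γ^t·E[r] = 1.396775, running G = 8.611335
t=5: π = [0.4516, 0.3548, 0.1935], E[r] = 2.1291, γ^t·E[r] = 1.257188, running G = 9.868523
t=6: π = [0.4516, 0.3548, 0.1935], E[r] = 2.1290, γ^t·E[r] = 1.131453, running G = 10.999976
t=7: π = [0.4516, 0.3548, 0.1935], E[r] = 2.1290, γ^t·E[r] = 1.018310, running G = 12.018286
t=8: π = [0.4516, 0.3548, 0.1935], E[r] = 2.1290, γ^t·E[r] = 0.916479, running G = 12.934764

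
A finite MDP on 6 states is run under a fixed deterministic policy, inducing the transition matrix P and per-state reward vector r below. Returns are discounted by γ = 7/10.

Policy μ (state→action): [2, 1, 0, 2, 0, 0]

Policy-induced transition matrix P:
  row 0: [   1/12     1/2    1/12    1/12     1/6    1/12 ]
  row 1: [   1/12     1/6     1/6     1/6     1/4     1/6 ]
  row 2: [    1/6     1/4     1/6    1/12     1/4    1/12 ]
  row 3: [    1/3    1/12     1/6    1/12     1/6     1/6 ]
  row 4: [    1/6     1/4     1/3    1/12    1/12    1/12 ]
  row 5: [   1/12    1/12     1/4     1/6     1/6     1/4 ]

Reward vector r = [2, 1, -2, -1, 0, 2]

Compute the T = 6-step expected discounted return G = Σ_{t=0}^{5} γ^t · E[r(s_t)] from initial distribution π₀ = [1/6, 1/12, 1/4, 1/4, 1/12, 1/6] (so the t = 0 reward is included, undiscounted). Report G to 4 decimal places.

G = 0.6040

t=0: π = [0.1667, 0.0833, 0.2500, 0.2500, 0.0833, 0.1667], E[r] = 0.0000, γ^t·E[r] = 0.000000, running G = 0.000000
t=1: π = [0.1736, 0.2153, 0.1806, 0.1042, 0.1875, 0.1389], E[r] = 0.3750, γ^t·E[r] = 0.262500, running G = 0.262500
t=2: π = [0.1400, 0.2350, 0.1950, 0.1128, 0.1840, 0.1331], E[r] = 0.2784, γ^t·E[r] = 0.136395, running G = 0.398895
t=3: π = [0.1431, 0.2244, 0.1968, 0.1140, 0.1872, 0.1345], E[r] = 0.2722, γ^t·E[r] = 0.093359, running G = 0.492254
t=4: π = [0.1438, 0.2257, 0.1971, 0.1132, 0.1862, 0.1340], E[r] = 0.2737, γ^t·E[r] = 0.065715, running G = 0.557969
t=5: π = [0.1436, 0.2260, 0.1969, 0.1133, 0.1864, 0.1339], E[r] = 0.2739, γ^t·E[r] = 0.046032, running G = 0.604000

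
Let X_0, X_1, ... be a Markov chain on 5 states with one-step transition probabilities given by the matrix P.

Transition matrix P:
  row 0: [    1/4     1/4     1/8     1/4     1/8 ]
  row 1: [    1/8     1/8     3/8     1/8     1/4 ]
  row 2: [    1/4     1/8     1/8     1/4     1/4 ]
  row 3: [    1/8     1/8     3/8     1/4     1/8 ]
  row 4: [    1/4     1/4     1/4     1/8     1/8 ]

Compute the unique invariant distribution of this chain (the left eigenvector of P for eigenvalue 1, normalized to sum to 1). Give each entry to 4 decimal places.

π = [0.2027, 0.1724, 0.2418, 0.2063, 0.1768]

Balance equations π_j = Σ_i π_i·P[i][j]:
  π_0 = 1/4·π_0 + 1/8·π_1 + 1/4·π_2 + 1/8·π_3 + 1/4·π_4
  π_1 = 1/4·π_0 + 1/8·π_1 + 1/8·π_2 + 1/8·π_3 + 1/4·π_4
  π_2 = 1/8·π_0 + 3/8·π_1 + 1/8·π_2 + 3/8·π_3 + 1/4·π_4
  π_3 = 1/4·π_0 + 1/8·π_1 + 1/4·π_2 + 1/4·π_3 + 1/8·π_4
  normalize: π_0 + π_1 + π_2 + π_3 + π_4 = 1
Solving the linear system gives exactly π = [932/4599, 793/4599, 1112/4599, 13/63, 271/1533].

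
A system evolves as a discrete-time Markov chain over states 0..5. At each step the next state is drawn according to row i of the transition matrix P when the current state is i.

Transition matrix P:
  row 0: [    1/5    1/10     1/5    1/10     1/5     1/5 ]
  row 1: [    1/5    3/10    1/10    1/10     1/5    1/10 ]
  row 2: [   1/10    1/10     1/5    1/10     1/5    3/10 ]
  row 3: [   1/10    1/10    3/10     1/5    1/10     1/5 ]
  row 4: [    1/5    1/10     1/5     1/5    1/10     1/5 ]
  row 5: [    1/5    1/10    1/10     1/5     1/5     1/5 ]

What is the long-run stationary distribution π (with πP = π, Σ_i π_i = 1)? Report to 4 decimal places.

π = [0.1665, 0.1250, 0.1822, 0.1526, 0.1679, 0.2057]

Balance equations π_j = Σ_i π_i·P[i][j]:
  π_0 = 1/5·π_0 + 1/5·π_1 + 1/10·π_2 + 1/10·π_3 + 1/5·π_4 + 1/5·π_5
  π_1 = 1/10·π_0 + 3/10·π_1 + 1/10·π_2 + 1/10·π_3 + 1/10·π_4 + 1/10·π_5
  π_2 = 1/5·π_0 + 1/10·π_1 + 1/5·π_2 + 3/10·π_3 + 1/5·π_4 + 1/10·π_5
  π_3 = 1/10·π_0 + 1/10·π_1 + 1/10·π_2 + 1/5·π_3 + 1/5·π_4 + 1/5·π_5
  π_4 = 1/5·π_0 + 1/5·π_1 + 1/5·π_2 + 1/10·π_3 + 1/10·π_4 + 1/5·π_5
  normalize: π_0 + π_1 + π_2 + π_3 + π_4 + π_5 = 1
Solving the linear system gives exactly π = [560/3363, 1/8, 14705/80712, 12319/80712, 13555/80712, 4151/20178].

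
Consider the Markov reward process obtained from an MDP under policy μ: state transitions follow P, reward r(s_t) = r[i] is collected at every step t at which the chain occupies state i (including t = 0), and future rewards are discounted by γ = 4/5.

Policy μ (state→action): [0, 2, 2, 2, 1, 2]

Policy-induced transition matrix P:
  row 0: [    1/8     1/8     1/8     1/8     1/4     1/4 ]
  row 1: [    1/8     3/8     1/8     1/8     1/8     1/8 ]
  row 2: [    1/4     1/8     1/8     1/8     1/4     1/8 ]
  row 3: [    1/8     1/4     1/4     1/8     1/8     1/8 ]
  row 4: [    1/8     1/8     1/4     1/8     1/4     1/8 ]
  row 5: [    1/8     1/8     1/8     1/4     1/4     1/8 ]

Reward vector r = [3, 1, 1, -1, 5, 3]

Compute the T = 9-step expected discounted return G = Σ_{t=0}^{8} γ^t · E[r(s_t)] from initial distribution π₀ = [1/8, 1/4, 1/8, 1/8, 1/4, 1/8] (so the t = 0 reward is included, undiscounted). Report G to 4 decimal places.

G = 9.2979

t=0: π = [0.1250, 0.2500, 0.1250, 0.1250, 0.2500, 0.1250], E[r] = 2.2500, γ^t·E[r] = 2.250000, running G = 2.250000
t=1: π = [0.1406, 0.2031, 0.1719, 0.1406, 0.2031, 0.1406], E[r] = 2.0938, γ^t·E[r] = 1.675000, running G = 3.925000
t=2: π = [0.1465, 0.1934, 0.1680, 0.1426, 0.2070, 0.1426], E[r] = 2.1211, γ^t·E[r] = 1.357500, running G = 5.282500
t=3: π = [0.1460, 0.1912, 0.1687, 0.1428, 0.2080, 0.1433], E[r] = 2.1250, γ^t·E[r] = 1.088000, running G = 6.370500
t=4: π = [0.1461, 0.1906, 0.1689, 0.1429, 0.2083, 0.1432], E[r] = 2.1259, γ^t·E[r] = 0.870750, running G = 7.241250
t=5: π = [0.1461, 0.1905, 0.1689, 0.1429, 0.2083, 0.1433], E[r] = 2.1261, γ^t·E[r] = 0.696695, running G = 7.937945
t=6: π = [0.1461, 0.1905, 0.1689, 0.1429, 0.2083, 0.1433], E[r] = 2.1262, γ^t·E[r] = 0.557376, running G = 8.495321
t=7: π = [0.1461, 0.1905, 0.1689, 0.1429, 0.2083, 0.1433], E[r] = 2.1262, γ^t·E[r] = 0.445904, running G = 8.941225
t=8: π = [0.1461, 0.1905, 0.1689, 0.1429, 0.2083, 0.1433], E[r] = 2.1262, γ^t·E[r] = 0.356724, running G = 9.297949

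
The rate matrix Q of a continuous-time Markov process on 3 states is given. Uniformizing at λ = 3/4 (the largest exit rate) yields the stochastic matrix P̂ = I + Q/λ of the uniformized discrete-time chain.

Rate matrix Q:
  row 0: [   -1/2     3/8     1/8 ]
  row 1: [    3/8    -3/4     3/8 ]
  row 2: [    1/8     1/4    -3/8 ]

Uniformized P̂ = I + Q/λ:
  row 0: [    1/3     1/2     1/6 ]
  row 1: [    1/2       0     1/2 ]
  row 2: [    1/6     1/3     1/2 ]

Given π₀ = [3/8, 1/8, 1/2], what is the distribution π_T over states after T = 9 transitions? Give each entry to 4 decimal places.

π = [0.3157, 0.2895, 0.3947]

t=0: π = [0.3750, 0.1250, 0.5000]
t=1: π = [0.2708, 0.3542, 0.3750]
t=2: π = [0.3299, 0.2604, 0.4097]
t=3: π = [0.3084, 0.3015, 0.3900]
t=4: π = [0.3186, 0.2842, 0.3972]
t=5: π = [0.3145, 0.2917, 0.3938]
t=6: π = [0.3163, 0.2885, 0.3952]
t=7: π = [0.3156, 0.2899, 0.3946]
t=8: π = [0.3159, 0.2893, 0.3948]
t=9: π = [0.3157, 0.2895, 0.3947]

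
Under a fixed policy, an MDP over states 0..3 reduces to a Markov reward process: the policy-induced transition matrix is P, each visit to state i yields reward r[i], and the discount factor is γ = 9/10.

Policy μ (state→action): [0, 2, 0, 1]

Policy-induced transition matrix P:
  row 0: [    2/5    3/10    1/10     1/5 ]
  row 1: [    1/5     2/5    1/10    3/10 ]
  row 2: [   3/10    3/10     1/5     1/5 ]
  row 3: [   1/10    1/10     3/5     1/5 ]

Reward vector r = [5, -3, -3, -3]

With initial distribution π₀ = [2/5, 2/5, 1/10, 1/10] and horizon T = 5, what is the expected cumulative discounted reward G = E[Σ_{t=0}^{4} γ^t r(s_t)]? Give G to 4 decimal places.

t=0: π = [0.4000, 0.4000, 0.1000, 0.1000], E[r] = 0.2000, γ^t·E[r] = 0.200000, running G = 0.200000
t=1: π = [0.2800, 0.3200, 0.1600, 0.2400], E[r] = -0.7600, γ^t·E[r] = -0.684000, running G = -0.484000
t=2: π = [0.2480, 0.2840, 0.2360, 0.2320], E[r] = -1.0160, γ^t·E[r] = -0.822960, running G = -1.306960
t=3: π = [0.2500, 0.2820, 0.2396, 0.2284], E[r] = -1.0000, γ^t·E[r] = -0.729000, running G = -2.035960
t=4: π = [0.2511, 0.2825, 0.2382, 0.2282], E[r] = -0.9910, γ^t·E[r] = -0.650221, running G = -2.686181

G = -2.6862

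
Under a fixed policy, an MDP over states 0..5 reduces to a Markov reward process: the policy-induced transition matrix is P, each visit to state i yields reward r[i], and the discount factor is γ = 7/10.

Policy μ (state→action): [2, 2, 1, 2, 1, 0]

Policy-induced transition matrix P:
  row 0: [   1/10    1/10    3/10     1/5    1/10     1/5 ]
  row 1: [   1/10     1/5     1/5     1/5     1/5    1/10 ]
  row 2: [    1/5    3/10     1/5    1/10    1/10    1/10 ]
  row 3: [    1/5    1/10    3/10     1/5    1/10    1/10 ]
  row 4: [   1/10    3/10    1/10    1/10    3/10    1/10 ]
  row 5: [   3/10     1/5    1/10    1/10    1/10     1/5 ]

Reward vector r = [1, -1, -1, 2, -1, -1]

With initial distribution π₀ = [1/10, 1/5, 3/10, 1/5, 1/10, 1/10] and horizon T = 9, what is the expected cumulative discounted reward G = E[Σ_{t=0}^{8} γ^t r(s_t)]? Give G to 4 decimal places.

t=0: π = [0.1000, 0.2000, 0.3000, 0.2000, 0.1000, 0.1000], E[r] = -0.2000, γ^t·E[r] = -0.200000, running G = -0.200000
t=1: π = [0.1700, 0.2100, 0.2100, 0.1500, 0.1400, 0.1200], E[r] = -0.2100, γ^t·E[r] = -0.147000, running G = -0.347000
t=2: π = [0.1600, 0.2030, 0.2060, 0.1530, 0.1490, 0.1290], E[r] = -0.2210, γ^t·E[r] = -0.108290, running G = -0.455290
t=3: π = [0.1617, 0.2042, 0.2035, 0.1516, 0.1501, 0.1289], E[r] = -0.2218, γ^t·E[r] = -0.076077, running G = -0.531367
t=4: π = [0.1613, 0.2040, 0.2034, 0.1518, 0.1504, 0.1291], E[r] = -0.2222, γ^t·E[r] = -0.053343, running G = -0.584710
t=5: π = [0.1613, 0.2041, 0.2034, 0.1517, 0.1505, 0.1290], E[r] = -0.2222, γ^t·E[r] = -0.037348, running G = -0.622059
t=6: π = [0.1613, 0.2041, 0.2034, 0.1517, 0.1505, 0.1290], E[r] = -0.2222, γ^t·E[r] = -0.026146, running G = -0.648205
t=7: π = [0.1613, 0.2041, 0.2033, 0.1517, 0.1505, 0.1290], E[r] = -0.2222, γ^t·E[r] = -0.018303, running G = -0.666507
t=8: π = [0.1613, 0.2041, 0.2033, 0.1517, 0.1505, 0.1290], E[r] = -0.2222, γ^t·E[r] = -0.012812, running G = -0.679319

G = -0.6793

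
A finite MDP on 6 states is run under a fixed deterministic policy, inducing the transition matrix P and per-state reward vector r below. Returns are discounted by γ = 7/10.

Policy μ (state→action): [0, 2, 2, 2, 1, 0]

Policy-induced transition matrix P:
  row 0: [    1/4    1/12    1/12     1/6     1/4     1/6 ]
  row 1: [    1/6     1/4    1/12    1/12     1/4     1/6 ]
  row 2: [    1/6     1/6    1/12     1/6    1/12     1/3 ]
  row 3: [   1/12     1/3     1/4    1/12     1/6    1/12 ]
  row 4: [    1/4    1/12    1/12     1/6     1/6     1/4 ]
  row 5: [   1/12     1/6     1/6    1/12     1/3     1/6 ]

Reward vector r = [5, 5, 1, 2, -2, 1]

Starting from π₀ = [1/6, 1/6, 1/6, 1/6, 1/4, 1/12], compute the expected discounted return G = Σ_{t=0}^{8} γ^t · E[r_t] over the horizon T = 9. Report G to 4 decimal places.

G = 5.8812

t=0: π = [0.1667, 0.1667, 0.1667, 0.1667, 0.2500, 0.0833], E[r] = 1.7500, γ^t·E[r] = 1.750000, running G = 1.750000
t=1: π = [0.1806, 0.1736, 0.1181, 0.1319, 0.1944, 0.2014], E[r] = 1.9653, γ^t·E[r] = 1.375694, running G = 3.125694
t=2: π = [0.1701, 0.1719, 0.1221, 0.1244, 0.2199, 0.1916], E[r] = 1.8328, γ^t·E[r] = 0.898050, running G = 4.023744
t=3: π = [0.1728, 0.1692, 0.1200, 0.1260, 0.2169, 0.1950], E[r] = 1.8435, γ^t·E[r] = 0.632324, running G = 4.656068
t=4: π = [0.1724, 0.1693, 0.1206, 0.1258, 0.2177, 0.1942], E[r] = 1.8396, γ^t·E[r] = 0.441682, running G = 5.097750
t=5: π = [0.1725, 0.1692, 0.1205, 0.1259, 0.2175, 0.1944], E[r] = 1.8404, γ^t·E[r] = 0.309323, running G = 5.407072
t=6: π = [0.1725, 0.1693, 0.1205, 0.1259, 0.2175, 0.1944], E[r] = 1.8403, γ^t·E[r] = 0.216504, running G = 5.623576
t=7: π = [0.1725, 0.1693, 0.1205, 0.1259, 0.2175, 0.1944], E[r] = 1.8403, γ^t·E[r] = 0.151556, running G = 5.775133
t=8: π = [0.1725, 0.1693, 0.1205, 0.1259, 0.2175, 0.1944], E[r] = 1.8403, γ^t·E[r] = 0.106089, running G = 5.881222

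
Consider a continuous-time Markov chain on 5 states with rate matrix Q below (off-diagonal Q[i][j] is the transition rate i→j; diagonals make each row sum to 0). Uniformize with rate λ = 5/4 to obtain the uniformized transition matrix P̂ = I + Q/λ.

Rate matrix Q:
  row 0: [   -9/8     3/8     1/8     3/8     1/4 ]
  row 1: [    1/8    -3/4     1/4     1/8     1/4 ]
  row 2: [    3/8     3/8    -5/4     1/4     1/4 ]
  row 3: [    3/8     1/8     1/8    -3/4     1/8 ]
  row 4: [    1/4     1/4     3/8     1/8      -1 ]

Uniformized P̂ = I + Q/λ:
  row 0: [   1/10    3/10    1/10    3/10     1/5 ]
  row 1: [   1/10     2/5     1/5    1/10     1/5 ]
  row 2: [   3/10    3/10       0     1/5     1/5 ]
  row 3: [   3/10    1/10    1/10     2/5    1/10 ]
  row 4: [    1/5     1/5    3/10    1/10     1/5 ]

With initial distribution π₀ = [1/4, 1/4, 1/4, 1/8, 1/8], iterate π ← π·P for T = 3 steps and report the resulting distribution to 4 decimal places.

t=0: π = [0.2500, 0.2500, 0.2500, 0.1250, 0.1250]
t=1: π = [0.1875, 0.2875, 0.1250, 0.2125, 0.1875]
t=2: π = [0.1863, 0.2675, 0.1538, 0.2138, 0.1788]
t=3: π = [0.1914, 0.2661, 0.1471, 0.2168, 0.1786]

π = [0.1914, 0.2661, 0.1471, 0.2168, 0.1786]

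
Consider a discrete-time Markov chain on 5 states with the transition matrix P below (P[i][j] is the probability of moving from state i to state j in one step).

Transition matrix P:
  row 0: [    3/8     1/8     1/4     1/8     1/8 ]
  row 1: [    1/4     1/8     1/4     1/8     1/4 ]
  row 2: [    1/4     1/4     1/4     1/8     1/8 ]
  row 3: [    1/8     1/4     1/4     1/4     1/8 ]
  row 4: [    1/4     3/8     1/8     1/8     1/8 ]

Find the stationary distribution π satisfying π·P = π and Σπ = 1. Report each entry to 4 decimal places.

π = [0.2653, 0.2095, 0.2311, 0.1429, 0.1512]

Balance equations π_j = Σ_i π_i·P[i][j]:
  π_0 = 3/8·π_0 + 1/4·π_1 + 1/4·π_2 + 1/8·π_3 + 1/4·π_4
  π_1 = 1/8·π_0 + 1/8·π_1 + 1/4·π_2 + 1/4·π_3 + 3/8·π_4
  π_2 = 1/4·π_0 + 1/4·π_1 + 1/4·π_2 + 1/4·π_3 + 1/8·π_4
  π_3 = 1/8·π_0 + 1/8·π_1 + 1/8·π_2 + 1/4·π_3 + 1/8·π_4
  normalize: π_0 + π_1 + π_2 + π_3 + π_4 = 1
Solving the linear system gives exactly π = [13/49, 729/3479, 804/3479, 1/7, 526/3479].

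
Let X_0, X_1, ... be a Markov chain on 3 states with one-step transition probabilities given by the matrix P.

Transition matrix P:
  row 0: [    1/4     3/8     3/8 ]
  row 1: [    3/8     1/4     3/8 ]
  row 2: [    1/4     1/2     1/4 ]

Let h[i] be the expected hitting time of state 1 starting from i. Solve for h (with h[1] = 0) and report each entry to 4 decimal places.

First-step conditioning: h[1] = 0; for i ≠ 1, h[i] = 1 + Σ_k P[i][k]·h[k].
  h[0] = 1 + 1/4·h[0] + 3/8·h[2]
  h[2] = 1 + 1/4·h[0] + 1/4·h[2]
Solving the 2×2 linear system over states ≠ 1 gives exactly h = [12/5, 0, 32/15] (h[1] = 0 is the target).

h = [2.4000, 0.0000, 2.1333]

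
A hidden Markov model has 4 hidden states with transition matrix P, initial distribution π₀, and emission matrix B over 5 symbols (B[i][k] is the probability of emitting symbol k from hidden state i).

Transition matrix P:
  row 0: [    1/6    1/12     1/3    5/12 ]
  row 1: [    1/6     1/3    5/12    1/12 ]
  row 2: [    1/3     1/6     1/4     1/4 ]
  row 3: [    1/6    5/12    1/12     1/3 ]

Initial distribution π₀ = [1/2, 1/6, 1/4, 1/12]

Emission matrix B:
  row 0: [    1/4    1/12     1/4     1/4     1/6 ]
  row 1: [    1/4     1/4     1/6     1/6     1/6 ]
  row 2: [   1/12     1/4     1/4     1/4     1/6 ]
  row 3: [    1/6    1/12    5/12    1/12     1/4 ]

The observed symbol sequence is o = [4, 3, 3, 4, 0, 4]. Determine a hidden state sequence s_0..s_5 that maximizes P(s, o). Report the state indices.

path = [0, 2, 0, 3, 1, 2]

t=0: δ = [8.333e-02, 2.778e-02, 4.167e-02, 2.083e-02]  (obs o_0=4)
t=1: δ = [3.472e-03, 1.543e-03, 6.944e-03, 2.894e-03]  ψ = [0, 1, 0, 0]  (obs o_1=3)
t=2: δ = [5.787e-04, 2.009e-04, 4.340e-04, 1.447e-04]  ψ = [2, 3, 2, 2]  (obs o_2=3)
t=3: δ = [2.411e-05, 1.206e-05, 3.215e-05, 6.028e-05]  ψ = [2, 2, 0, 0]  (obs o_3=4)
t=4: δ = [2.679e-06, 6.279e-06, 6.698e-07, 3.349e-06]  ψ = [2, 3, 0, 3]  (obs o_4=0)
t=5: δ = [1.744e-07, 3.489e-07, 4.361e-07, 2.791e-07]  ψ = [1, 1, 1, 0]  (obs o_5=4)
backtrack: best end state = 2; path = [0, 2, 0, 3, 1, 2]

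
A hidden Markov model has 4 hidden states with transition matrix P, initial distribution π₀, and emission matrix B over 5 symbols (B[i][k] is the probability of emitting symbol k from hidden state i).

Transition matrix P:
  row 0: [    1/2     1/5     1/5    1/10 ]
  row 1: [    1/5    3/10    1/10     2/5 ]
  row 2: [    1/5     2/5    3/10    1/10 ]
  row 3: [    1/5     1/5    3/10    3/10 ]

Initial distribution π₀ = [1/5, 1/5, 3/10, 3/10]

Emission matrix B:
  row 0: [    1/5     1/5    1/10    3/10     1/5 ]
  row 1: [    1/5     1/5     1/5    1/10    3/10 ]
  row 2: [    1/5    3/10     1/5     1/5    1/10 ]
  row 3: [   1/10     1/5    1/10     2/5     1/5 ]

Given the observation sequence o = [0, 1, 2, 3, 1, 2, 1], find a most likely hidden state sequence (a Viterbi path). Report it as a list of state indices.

t=0: δ = [4.000e-02, 4.000e-02, 6.000e-02, 3.000e-02]  (obs o_0=0)
t=1: δ = [4.000e-03, 4.800e-03, 5.400e-03, 3.200e-03]  ψ = [0, 2, 2, 1]  (obs o_1=1)
t=2: δ = [2.000e-04, 4.320e-04, 3.240e-04, 1.920e-04]  ψ = [0, 2, 2, 1]  (obs o_2=2)
t=3: δ = [3.000e-05, 1.296e-05, 1.944e-05, 6.912e-05]  ψ = [0, 1, 2, 1]  (obs o_3=3)
t=4: δ = [3.000e-06, 2.765e-06, 6.221e-06, 4.147e-06]  ψ = [0, 3, 3, 3]  (obs o_4=1)
t=5: δ = [1.500e-07, 4.977e-07, 3.732e-07, 1.244e-07]  ψ = [0, 2, 2, 3]  (obs o_5=2)
t=6: δ = [1.991e-08, 2.986e-08, 3.359e-08, 3.981e-08]  ψ = [1, 1, 2, 1]  (obs o_6=1)
backtrack: best end state = 3; path = [2, 2, 1, 3, 2, 1, 3]

path = [2, 2, 1, 3, 2, 1, 3]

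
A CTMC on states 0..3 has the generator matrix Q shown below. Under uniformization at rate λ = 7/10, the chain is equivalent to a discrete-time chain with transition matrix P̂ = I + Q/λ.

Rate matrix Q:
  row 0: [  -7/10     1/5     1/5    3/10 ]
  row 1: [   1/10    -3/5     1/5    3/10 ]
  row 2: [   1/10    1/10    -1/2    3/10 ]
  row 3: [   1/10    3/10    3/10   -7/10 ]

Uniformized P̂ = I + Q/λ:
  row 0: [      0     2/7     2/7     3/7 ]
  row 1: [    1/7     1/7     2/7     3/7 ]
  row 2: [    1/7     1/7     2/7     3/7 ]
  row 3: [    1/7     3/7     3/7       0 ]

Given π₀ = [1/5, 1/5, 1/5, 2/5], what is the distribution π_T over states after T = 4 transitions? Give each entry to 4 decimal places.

t=0: π = [0.2000, 0.2000, 0.2000, 0.4000]
t=1: π = [0.1143, 0.2857, 0.3429, 0.2571]
t=2: π = [0.1265, 0.2327, 0.3224, 0.3184]
t=3: π = [0.1248, 0.2519, 0.3312, 0.2921]
t=4: π = [0.1250, 0.2441, 0.3274, 0.3034]

π = [0.1250, 0.2441, 0.3274, 0.3034]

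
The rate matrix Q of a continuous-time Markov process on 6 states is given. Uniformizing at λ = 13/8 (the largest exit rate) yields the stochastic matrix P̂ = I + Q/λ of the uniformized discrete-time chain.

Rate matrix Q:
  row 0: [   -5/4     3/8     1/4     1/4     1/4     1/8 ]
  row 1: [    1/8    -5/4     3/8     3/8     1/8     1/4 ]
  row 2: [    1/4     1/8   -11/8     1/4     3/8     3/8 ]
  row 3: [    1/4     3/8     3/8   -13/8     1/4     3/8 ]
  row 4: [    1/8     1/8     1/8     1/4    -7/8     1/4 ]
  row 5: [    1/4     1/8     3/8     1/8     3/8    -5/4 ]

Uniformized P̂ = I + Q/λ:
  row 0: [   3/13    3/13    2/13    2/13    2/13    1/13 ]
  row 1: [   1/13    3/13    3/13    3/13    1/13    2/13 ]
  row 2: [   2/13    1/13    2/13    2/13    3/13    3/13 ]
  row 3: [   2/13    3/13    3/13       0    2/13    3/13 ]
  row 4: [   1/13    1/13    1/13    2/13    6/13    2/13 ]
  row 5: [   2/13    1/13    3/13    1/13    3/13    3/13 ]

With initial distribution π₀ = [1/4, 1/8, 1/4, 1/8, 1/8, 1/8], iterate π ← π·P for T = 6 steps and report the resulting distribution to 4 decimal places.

t=0: π = [0.2500, 0.1250, 0.2500, 0.1250, 0.1250, 0.1250]
t=1: π = [0.1538, 0.1538, 0.1731, 0.1346, 0.2115, 0.1731]
t=2: π = [0.1376, 0.1450, 0.1731, 0.1317, 0.2337, 0.1790]
t=3: π = [0.1353, 0.1406, 0.1709, 0.1310, 0.2417, 0.1805]
t=4: π = [0.1348, 0.1395, 0.1700, 0.1306, 0.2444, 0.1805]
t=5: π = [0.1347, 0.1392, 0.1697, 0.1306, 0.2453, 0.1805]
t=6: π = [0.1346, 0.1392, 0.1696, 0.1306, 0.2455, 0.1805]

π = [0.1346, 0.1392, 0.1696, 0.1306, 0.2455, 0.1805]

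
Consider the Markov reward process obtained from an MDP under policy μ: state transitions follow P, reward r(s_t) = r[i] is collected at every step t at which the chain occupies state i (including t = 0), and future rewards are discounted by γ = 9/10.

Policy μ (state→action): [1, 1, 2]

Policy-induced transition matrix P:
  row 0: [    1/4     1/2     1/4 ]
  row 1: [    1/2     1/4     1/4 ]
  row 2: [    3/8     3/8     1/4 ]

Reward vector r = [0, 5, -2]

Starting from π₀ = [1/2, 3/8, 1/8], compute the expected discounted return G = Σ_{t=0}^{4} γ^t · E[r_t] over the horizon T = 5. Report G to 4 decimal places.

G = 5.9380

t=0: π = [0.5000, 0.3750, 0.1250], E[r] = 1.6250, γ^t·E[r] = 1.625000, running G = 1.625000
t=1: π = [0.3594, 0.3906, 0.2500], E[r] = 1.4531, γ^t·E[r] = 1.307813, running G = 2.932813
t=2: π = [0.3789, 0.3711, 0.2500], E[r] = 1.3555, γ^t·E[r] = 1.097930, running G = 4.030742
t=3: π = [0.3740, 0.3760, 0.2500], E[r] = 1.3799, γ^t·E[r] = 1.005935, running G = 5.036677
t=4: π = [0.3752, 0.3748, 0.2500], E[r] = 1.3738, γ^t·E[r] = 0.901337, running G = 5.938013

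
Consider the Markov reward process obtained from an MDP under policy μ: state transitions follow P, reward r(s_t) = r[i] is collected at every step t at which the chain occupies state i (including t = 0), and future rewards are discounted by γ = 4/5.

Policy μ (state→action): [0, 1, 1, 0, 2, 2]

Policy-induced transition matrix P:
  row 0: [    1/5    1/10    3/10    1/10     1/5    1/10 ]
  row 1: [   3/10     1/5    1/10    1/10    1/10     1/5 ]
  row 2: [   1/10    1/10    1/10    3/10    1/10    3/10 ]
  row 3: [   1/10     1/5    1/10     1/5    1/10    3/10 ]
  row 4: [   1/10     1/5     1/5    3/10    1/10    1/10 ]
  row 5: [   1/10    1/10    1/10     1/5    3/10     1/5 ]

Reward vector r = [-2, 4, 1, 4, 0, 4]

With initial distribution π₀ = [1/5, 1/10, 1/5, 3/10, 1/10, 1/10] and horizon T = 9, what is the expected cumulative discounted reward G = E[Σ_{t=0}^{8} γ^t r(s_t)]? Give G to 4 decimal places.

G = 8.7748

t=0: π = [0.2000, 0.1000, 0.2000, 0.3000, 0.1000, 0.1000], E[r] = 1.8000, γ^t·E[r] = 1.800000, running G = 1.800000
t=1: π = [0.1400, 0.1500, 0.1500, 0.2000, 0.1400, 0.2200], E[r] = 2.1500, γ^t·E[r] = 1.720000, running G = 3.520000
t=2: π = [0.1440, 0.1490, 0.1420, 0.2000, 0.1580, 0.2070], E[r] = 2.0780, γ^t·E[r] = 1.329920, running G = 4.849920
t=3: π = [0.1442, 0.1507, 0.1446, 0.2007, 0.1558, 0.2040], E[r] = 2.0778, γ^t·E[r] = 1.063834, running G = 5.913754
t=4: π = [0.1446, 0.1507, 0.1444, 0.2006, 0.1552, 0.2045], E[r] = 2.0785, γ^t·E[r] = 0.851354, running G = 6.765107
t=5: π = [0.1446, 0.1506, 0.1444, 0.2004, 0.1554, 0.2045], E[r] = 2.0777, γ^t·E[r] = 0.680804, running G = 7.445912
t=6: π = [0.1446, 0.1506, 0.1445, 0.2005, 0.1554, 0.2045], E[r] = 2.0776, γ^t·E[r] = 0.544640, running G = 7.990552
t=7: π = [0.1446, 0.1506, 0.1445, 0.2005, 0.1554, 0.2045], E[r] = 2.0777, γ^t·E[r] = 0.435721, running G = 8.426273
t=8: π = [0.1446, 0.1506, 0.1445, 0.2005, 0.1554, 0.2045], E[r] = 2.0777, γ^t·E[r] = 0.348577, running G = 8.774850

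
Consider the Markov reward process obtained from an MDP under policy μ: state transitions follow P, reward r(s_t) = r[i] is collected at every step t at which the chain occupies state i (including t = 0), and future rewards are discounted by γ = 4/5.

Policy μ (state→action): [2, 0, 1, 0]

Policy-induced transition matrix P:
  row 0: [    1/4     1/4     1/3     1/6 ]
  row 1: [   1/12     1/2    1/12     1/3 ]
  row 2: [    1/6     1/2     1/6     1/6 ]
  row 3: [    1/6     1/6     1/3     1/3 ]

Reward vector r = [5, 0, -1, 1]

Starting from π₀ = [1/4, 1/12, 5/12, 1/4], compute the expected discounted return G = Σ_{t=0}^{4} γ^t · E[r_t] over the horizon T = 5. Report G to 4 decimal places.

G = 3.0579

t=0: π = [0.2500, 0.0833, 0.4167, 0.2500], E[r] = 1.0833, γ^t·E[r] = 1.083333, running G = 1.083333
t=1: π = [0.1806, 0.3542, 0.2431, 0.2222], E[r] = 0.8819, γ^t·E[r] = 0.705556, running G = 1.788889
t=2: π = [0.1522, 0.3808, 0.2043, 0.2627], E[r] = 0.8194, γ^t·E[r] = 0.524444, running G = 2.313333
t=3: π = [0.1476, 0.3744, 0.2041, 0.2739], E[r] = 0.8079, γ^t·E[r] = 0.413654, running G = 2.726988
t=4: π = [0.1478, 0.3718, 0.2057, 0.2747], E[r] = 0.8078, γ^t·E[r] = 0.330892, running G = 3.057880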